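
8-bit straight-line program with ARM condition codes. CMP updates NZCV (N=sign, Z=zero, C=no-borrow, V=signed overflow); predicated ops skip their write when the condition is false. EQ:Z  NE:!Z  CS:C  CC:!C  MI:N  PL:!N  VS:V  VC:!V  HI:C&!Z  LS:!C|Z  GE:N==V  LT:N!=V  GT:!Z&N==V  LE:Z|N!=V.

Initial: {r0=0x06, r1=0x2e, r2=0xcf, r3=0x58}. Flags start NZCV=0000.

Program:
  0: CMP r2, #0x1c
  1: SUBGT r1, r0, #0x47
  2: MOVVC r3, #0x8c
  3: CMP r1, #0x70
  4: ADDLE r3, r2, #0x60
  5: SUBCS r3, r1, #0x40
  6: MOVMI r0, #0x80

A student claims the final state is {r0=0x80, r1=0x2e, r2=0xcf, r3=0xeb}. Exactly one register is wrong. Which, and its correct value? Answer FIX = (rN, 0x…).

[0] flags=1010 → (cmp)
[1] flags=1010 GT?F → skip
[2] flags=1010 VC?T → r3=0x8c
[3] flags=1000 → (cmp)
[4] flags=1000 LE?T → r3=0x2f
[5] flags=1000 CS?F → skip
[6] flags=1000 MI?T → r0=0x80

FIX = (r3, 0x2f)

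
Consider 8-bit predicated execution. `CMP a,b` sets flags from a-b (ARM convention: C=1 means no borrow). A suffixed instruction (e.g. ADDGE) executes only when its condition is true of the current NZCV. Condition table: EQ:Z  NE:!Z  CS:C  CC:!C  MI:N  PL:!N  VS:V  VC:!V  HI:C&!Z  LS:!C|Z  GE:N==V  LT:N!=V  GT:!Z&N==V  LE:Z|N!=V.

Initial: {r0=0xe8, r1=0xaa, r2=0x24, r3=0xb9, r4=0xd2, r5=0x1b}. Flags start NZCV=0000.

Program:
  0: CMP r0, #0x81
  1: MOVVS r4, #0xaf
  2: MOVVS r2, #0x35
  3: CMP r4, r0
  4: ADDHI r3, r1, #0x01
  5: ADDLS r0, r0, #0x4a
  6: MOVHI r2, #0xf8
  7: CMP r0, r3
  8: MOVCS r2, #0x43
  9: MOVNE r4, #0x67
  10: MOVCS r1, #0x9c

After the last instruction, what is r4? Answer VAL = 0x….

[0] flags=0010 → (cmp)
[1] flags=0010 VS?F → skip
[2] flags=0010 VS?F → skip
[3] flags=1000 → (cmp)
[4] flags=1000 HI?F → skip
[5] flags=1000 LS?T → r0=0x32
[6] flags=1000 HI?F → skip
[7] flags=0000 → (cmp)
[8] flags=0000 CS?F → skip
[9] flags=0000 NE?T → r4=0x67
[10] flags=0000 CS?F → skip

VAL = 0x67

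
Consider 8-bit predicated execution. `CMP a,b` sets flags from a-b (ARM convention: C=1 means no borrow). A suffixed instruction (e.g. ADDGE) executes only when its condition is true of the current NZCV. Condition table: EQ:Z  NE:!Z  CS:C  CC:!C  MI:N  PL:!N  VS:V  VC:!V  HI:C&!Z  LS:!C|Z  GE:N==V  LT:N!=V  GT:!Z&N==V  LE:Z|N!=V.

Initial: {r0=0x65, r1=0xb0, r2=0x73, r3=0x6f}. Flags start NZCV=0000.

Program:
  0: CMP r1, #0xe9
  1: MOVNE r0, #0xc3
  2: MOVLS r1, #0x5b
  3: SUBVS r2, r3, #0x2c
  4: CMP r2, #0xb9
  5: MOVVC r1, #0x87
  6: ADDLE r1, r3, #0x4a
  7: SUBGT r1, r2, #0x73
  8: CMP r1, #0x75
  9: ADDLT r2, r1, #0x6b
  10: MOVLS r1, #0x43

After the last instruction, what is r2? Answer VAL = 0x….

VAL = 0x6b

[0] flags=1000 → (cmp)
[1] flags=1000 NE?T → r0=0xc3
[2] flags=1000 LS?T → r1=0x5b
[3] flags=1000 VS?F → skip
[4] flags=1001 → (cmp)
[5] flags=1001 VC?F → skip
[6] flags=1001 LE?F → skip
[7] flags=1001 GT?T → r1=0x00
[8] flags=1000 → (cmp)
[9] flags=1000 LT?T → r2=0x6b
[10] flags=1000 LS?T → r1=0x43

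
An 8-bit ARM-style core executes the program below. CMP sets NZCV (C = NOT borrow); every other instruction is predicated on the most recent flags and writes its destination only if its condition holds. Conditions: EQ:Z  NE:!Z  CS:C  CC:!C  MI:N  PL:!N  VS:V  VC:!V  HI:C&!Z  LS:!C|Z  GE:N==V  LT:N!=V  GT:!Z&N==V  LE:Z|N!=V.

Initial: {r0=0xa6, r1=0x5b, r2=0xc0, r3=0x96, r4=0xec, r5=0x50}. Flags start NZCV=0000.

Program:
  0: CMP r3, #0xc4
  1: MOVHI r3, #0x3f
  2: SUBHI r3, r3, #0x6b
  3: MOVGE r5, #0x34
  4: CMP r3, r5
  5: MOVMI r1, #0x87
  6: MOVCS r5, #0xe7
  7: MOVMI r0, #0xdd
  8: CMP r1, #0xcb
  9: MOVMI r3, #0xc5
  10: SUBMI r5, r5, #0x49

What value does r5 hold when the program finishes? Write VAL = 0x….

VAL = 0x9e

0: ✓ CMP  NZCV=1000
1: · MOVHI
2: · SUBHI
3: · MOVGE
4: ✓ CMP  NZCV=0011
5: · MOVMI
6: ✓ MOVCS  r5←0xe7
7: · MOVMI
8: ✓ CMP  NZCV=1001
9: ✓ MOVMI  r3←0xc5
10: ✓ SUBMI  r5←0x9e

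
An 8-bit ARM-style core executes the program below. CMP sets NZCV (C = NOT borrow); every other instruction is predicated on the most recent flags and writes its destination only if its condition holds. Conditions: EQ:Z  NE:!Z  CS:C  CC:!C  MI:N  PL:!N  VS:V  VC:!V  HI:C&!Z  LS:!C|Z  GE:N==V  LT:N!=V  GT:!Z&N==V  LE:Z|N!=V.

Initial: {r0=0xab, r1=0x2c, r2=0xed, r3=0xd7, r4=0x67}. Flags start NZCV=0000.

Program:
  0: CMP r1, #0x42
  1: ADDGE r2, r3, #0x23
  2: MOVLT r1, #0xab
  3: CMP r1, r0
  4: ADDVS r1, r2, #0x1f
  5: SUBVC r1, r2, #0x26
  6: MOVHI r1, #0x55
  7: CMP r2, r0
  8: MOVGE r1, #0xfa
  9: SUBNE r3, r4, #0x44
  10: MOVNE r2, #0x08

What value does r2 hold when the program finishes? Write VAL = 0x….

VAL = 0x08

0: ✓ CMP  NZCV=1000
1: · ADDGE
2: ✓ MOVLT  r1←0xab
3: ✓ CMP  NZCV=0110
4: · ADDVS
5: ✓ SUBVC  r1←0xc7
6: · MOVHI
7: ✓ CMP  NZCV=0010
8: ✓ MOVGE  r1←0xfa
9: ✓ SUBNE  r3←0x23
10: ✓ MOVNE  r2←0x08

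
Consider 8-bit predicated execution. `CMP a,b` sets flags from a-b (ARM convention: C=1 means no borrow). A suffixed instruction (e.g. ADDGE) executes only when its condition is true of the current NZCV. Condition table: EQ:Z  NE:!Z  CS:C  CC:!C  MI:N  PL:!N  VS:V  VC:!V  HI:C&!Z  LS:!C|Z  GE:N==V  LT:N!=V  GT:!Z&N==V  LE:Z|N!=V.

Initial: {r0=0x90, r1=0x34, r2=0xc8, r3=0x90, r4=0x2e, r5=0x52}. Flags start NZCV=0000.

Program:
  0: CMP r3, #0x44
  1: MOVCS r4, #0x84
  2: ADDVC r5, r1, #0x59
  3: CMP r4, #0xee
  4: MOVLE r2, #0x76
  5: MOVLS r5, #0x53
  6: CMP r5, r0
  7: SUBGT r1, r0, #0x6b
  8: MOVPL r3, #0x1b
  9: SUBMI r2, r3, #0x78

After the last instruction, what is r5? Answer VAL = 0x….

VAL = 0x53

0: ✓ CMP  NZCV=0011
1: ✓ MOVCS  r4←0x84
2: · ADDVC
3: ✓ CMP  NZCV=1000
4: ✓ MOVLE  r2←0x76
5: ✓ MOVLS  r5←0x53
6: ✓ CMP  NZCV=1001
7: ✓ SUBGT  r1←0x25
8: · MOVPL
9: ✓ SUBMI  r2←0x18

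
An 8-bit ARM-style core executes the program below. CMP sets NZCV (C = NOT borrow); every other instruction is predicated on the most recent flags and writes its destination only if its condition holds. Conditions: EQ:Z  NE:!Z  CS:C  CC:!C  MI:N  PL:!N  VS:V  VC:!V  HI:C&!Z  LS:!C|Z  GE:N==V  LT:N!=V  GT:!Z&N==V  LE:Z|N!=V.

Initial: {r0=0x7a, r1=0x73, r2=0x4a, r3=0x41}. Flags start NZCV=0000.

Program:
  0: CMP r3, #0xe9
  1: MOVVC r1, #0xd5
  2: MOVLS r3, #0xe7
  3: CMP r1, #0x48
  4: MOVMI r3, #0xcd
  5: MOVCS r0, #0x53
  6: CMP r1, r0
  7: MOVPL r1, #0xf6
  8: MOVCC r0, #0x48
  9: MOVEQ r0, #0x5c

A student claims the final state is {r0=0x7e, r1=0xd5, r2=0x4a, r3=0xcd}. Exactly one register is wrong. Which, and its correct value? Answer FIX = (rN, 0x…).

FIX = (r0, 0x53)

0: ✓ CMP  NZCV=0000
1: ✓ MOVVC  r1←0xd5
2: ✓ MOVLS  r3←0xe7
3: ✓ CMP  NZCV=1010
4: ✓ MOVMI  r3←0xcd
5: ✓ MOVCS  r0←0x53
6: ✓ CMP  NZCV=1010
7: · MOVPL
8: · MOVCC
9: · MOVEQ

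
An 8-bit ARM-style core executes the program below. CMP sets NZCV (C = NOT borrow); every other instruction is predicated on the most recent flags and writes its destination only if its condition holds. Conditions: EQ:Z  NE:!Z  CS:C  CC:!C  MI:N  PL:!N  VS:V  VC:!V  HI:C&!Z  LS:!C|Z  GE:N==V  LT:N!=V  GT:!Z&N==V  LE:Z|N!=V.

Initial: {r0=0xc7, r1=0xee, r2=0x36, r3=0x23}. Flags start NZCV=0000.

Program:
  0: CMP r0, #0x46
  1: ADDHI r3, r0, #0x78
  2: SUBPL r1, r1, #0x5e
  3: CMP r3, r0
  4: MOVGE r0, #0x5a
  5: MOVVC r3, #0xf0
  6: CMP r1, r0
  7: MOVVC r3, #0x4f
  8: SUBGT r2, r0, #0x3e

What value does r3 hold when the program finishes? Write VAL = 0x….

[0] flags=1010 → (cmp)
[1] flags=1010 HI?T → r3=0x3f
[2] flags=1010 PL?F → skip
[3] flags=0000 → (cmp)
[4] flags=0000 GE?T → r0=0x5a
[5] flags=0000 VC?T → r3=0xf0
[6] flags=1010 → (cmp)
[7] flags=1010 VC?T → r3=0x4f
[8] flags=1010 GT?F → skip

VAL = 0x4f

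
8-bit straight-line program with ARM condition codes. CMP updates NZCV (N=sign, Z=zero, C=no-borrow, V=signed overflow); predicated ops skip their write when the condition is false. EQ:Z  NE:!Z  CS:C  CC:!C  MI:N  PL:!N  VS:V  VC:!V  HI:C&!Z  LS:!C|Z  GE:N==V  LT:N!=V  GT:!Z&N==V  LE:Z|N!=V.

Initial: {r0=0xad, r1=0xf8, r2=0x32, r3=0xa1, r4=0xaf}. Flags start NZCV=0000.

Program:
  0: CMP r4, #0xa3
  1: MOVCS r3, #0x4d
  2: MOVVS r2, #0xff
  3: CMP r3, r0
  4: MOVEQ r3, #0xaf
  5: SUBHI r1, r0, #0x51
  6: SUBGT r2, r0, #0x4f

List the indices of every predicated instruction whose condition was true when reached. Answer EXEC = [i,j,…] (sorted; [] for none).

EXEC = [1,6]

[0] flags=0010 → (cmp)
[1] flags=0010 CS?T → r3=0x4d
[2] flags=0010 VS?F → skip
[3] flags=1001 → (cmp)
[4] flags=1001 EQ?F → skip
[5] flags=1001 HI?F → skip
[6] flags=1001 GT?T → r2=0x5e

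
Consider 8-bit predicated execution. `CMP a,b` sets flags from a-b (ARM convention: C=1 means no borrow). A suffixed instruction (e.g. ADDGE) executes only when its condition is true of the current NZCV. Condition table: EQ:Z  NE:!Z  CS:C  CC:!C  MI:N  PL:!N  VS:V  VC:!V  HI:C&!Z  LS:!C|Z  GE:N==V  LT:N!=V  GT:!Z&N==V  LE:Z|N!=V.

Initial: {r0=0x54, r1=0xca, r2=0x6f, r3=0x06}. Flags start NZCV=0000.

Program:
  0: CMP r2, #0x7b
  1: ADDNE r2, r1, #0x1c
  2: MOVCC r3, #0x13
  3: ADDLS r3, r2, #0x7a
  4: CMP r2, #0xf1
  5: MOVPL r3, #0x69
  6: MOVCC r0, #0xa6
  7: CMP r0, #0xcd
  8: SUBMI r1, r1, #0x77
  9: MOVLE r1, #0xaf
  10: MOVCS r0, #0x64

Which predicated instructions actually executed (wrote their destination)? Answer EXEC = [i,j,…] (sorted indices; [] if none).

EXEC = [1,2,3,6,8,9]

0: ✓ CMP  NZCV=1000
1: ✓ ADDNE  r2←0xe6
2: ✓ MOVCC  r3←0x13
3: ✓ ADDLS  r3←0x60
4: ✓ CMP  NZCV=1000
5: · MOVPL
6: ✓ MOVCC  r0←0xa6
7: ✓ CMP  NZCV=1000
8: ✓ SUBMI  r1←0x53
9: ✓ MOVLE  r1←0xaf
10: · MOVCS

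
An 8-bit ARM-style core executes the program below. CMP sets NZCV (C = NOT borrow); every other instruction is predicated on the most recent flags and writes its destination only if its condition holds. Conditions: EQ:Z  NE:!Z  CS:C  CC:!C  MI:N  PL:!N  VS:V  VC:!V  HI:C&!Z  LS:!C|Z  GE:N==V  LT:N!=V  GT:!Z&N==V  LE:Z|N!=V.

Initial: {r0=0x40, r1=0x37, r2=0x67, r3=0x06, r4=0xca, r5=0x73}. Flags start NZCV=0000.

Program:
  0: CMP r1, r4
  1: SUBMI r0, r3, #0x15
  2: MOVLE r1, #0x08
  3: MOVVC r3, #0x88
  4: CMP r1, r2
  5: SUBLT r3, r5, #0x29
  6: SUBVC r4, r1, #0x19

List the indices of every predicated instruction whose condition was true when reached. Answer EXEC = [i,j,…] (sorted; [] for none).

0: ✓ CMP  NZCV=0000
1: · SUBMI
2: · MOVLE
3: ✓ MOVVC  r3←0x88
4: ✓ CMP  NZCV=1000
5: ✓ SUBLT  r3←0x4a
6: ✓ SUBVC  r4←0x1e

EXEC = [3,5,6]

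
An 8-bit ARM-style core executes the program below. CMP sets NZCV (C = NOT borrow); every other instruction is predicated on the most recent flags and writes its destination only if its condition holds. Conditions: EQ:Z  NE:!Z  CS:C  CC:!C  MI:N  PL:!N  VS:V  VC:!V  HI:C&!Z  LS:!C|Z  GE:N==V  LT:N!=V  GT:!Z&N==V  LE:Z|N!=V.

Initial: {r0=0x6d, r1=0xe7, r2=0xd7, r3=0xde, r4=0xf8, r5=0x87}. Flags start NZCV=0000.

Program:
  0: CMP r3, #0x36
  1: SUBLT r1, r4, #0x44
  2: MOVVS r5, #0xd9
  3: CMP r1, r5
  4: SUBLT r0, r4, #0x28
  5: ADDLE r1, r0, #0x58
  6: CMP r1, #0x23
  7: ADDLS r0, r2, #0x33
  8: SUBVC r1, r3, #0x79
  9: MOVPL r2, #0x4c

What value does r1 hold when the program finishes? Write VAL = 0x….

VAL = 0x65

0: ✓ CMP  NZCV=1010
1: ✓ SUBLT  r1←0xb4
2: · MOVVS
3: ✓ CMP  NZCV=0010
4: · SUBLT
5: · ADDLE
6: ✓ CMP  NZCV=1010
7: · ADDLS
8: ✓ SUBVC  r1←0x65
9: · MOVPL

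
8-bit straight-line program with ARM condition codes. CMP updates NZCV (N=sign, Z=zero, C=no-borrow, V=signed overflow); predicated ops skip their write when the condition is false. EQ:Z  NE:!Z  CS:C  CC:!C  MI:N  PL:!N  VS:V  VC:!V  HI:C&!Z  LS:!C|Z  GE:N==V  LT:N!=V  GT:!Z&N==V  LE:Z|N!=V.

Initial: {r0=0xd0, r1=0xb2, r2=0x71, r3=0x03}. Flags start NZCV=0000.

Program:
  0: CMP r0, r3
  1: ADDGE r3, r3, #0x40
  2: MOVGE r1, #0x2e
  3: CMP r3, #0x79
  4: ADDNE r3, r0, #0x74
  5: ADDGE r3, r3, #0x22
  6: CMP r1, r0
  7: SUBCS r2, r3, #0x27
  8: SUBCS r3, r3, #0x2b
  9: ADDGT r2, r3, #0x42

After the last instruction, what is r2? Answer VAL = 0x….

0: ✓ CMP  NZCV=1010
1: · ADDGE
2: · MOVGE
3: ✓ CMP  NZCV=1000
4: ✓ ADDNE  r3←0x44
5: · ADDGE
6: ✓ CMP  NZCV=1000
7: · SUBCS
8: · SUBCS
9: · ADDGT

VAL = 0x71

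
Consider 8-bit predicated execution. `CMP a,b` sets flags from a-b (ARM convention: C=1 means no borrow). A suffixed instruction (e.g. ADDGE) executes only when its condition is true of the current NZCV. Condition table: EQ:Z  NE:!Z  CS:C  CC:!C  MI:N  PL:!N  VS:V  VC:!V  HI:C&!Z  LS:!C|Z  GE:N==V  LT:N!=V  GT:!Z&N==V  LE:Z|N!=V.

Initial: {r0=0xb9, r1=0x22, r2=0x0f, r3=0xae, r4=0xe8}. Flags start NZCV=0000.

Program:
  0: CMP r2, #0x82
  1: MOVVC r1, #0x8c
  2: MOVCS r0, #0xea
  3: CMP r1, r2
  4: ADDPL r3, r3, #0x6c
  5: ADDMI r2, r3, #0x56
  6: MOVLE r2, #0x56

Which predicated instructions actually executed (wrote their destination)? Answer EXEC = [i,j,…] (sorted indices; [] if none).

0: ✓ CMP  NZCV=1001
1: · MOVVC
2: · MOVCS
3: ✓ CMP  NZCV=0010
4: ✓ ADDPL  r3←0x1a
5: · ADDMI
6: · MOVLE

EXEC = [4]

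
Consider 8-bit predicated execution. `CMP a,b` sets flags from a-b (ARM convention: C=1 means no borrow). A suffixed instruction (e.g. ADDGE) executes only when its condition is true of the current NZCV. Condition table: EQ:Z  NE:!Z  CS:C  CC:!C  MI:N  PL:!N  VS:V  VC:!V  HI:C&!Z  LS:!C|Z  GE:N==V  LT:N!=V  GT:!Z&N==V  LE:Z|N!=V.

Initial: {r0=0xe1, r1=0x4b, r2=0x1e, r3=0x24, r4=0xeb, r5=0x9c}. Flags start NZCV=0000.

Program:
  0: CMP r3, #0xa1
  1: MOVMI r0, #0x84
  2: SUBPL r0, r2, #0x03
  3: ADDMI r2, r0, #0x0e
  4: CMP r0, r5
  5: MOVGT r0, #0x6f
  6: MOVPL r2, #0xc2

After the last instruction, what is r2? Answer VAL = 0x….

VAL = 0x92

[0] flags=1001 → (cmp)
[1] flags=1001 MI?T → r0=0x84
[2] flags=1001 PL?F → skip
[3] flags=1001 MI?T → r2=0x92
[4] flags=1000 → (cmp)
[5] flags=1000 GT?F → skip
[6] flags=1000 PL?F → skip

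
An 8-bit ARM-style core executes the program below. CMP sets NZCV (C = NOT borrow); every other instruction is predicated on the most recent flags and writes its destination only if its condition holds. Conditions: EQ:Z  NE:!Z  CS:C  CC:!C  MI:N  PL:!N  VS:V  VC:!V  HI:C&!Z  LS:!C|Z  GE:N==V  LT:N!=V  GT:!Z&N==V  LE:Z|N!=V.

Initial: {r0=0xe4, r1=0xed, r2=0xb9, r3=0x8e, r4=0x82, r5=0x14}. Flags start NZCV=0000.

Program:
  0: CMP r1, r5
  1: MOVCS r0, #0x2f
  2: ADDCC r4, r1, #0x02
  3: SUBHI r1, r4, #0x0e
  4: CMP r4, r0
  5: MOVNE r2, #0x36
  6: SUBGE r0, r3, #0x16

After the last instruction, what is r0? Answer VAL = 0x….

VAL = 0x2f

0: ✓ CMP  NZCV=1010
1: ✓ MOVCS  r0←0x2f
2: · ADDCC
3: ✓ SUBHI  r1←0x74
4: ✓ CMP  NZCV=0011
5: ✓ MOVNE  r2←0x36
6: · SUBGE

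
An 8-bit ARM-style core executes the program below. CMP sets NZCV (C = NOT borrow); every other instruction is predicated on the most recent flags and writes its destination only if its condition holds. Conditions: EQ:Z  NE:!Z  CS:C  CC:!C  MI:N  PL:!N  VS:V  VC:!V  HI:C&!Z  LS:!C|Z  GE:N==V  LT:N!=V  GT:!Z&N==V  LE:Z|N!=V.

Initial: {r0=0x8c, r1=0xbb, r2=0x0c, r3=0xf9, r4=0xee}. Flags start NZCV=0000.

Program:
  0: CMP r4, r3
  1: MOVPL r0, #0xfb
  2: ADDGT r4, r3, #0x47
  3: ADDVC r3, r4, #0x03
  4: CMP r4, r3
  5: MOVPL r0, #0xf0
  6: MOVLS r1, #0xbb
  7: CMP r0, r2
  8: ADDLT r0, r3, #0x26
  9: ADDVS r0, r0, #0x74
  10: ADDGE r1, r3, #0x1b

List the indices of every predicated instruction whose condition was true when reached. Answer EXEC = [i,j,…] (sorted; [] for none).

[0] flags=1000 → (cmp)
[1] flags=1000 PL?F → skip
[2] flags=1000 GT?F → skip
[3] flags=1000 VC?T → r3=0xf1
[4] flags=1000 → (cmp)
[5] flags=1000 PL?F → skip
[6] flags=1000 LS?T → r1=0xbb
[7] flags=1010 → (cmp)
[8] flags=1010 LT?T → r0=0x17
[9] flags=1010 VS?F → skip
[10] flags=1010 GE?F → skip

EXEC = [3,6,8]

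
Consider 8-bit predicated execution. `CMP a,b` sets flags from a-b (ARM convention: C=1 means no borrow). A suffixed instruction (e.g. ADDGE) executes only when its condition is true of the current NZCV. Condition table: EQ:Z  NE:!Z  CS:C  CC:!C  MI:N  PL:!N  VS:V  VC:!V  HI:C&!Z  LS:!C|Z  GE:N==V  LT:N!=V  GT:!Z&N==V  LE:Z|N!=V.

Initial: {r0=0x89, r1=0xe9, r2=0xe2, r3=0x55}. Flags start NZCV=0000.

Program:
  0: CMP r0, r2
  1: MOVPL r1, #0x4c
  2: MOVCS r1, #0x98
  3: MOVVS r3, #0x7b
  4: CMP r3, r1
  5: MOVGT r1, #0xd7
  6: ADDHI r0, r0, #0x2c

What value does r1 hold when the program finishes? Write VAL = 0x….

0: ✓ CMP  NZCV=1000
1: · MOVPL
2: · MOVCS
3: · MOVVS
4: ✓ CMP  NZCV=0000
5: ✓ MOVGT  r1←0xd7
6: · ADDHI

VAL = 0xd7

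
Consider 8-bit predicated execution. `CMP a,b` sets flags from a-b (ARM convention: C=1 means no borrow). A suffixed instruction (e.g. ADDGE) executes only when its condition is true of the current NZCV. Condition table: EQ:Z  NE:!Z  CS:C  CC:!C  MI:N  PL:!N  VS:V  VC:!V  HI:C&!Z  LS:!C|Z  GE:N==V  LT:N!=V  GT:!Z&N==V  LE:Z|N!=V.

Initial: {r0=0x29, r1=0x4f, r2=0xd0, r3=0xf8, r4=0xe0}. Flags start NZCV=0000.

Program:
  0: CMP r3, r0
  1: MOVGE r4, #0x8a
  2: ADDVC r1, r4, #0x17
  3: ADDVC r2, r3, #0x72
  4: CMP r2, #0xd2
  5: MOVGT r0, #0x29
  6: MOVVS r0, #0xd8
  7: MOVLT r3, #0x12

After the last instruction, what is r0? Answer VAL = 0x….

0: ✓ CMP  NZCV=1010
1: · MOVGE
2: ✓ ADDVC  r1←0xf7
3: ✓ ADDVC  r2←0x6a
4: ✓ CMP  NZCV=1001
5: ✓ MOVGT  r0←0x29
6: ✓ MOVVS  r0←0xd8
7: · MOVLT

VAL = 0xd8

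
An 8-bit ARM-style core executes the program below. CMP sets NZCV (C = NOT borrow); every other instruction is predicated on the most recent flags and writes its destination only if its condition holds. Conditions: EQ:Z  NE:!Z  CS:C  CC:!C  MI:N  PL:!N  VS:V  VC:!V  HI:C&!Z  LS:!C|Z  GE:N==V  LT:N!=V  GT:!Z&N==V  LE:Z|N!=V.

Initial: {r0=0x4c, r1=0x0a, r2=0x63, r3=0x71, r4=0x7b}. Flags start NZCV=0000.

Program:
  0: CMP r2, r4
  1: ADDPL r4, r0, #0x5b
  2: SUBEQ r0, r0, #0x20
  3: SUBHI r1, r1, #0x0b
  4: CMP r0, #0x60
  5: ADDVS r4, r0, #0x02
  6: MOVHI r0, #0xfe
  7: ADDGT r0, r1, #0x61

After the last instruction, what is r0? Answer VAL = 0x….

[0] flags=1000 → (cmp)
[1] flags=1000 PL?F → skip
[2] flags=1000 EQ?F → skip
[3] flags=1000 HI?F → skip
[4] flags=1000 → (cmp)
[5] flags=1000 VS?F → skip
[6] flags=1000 HI?F → skip
[7] flags=1000 GT?F → skip

VAL = 0x4c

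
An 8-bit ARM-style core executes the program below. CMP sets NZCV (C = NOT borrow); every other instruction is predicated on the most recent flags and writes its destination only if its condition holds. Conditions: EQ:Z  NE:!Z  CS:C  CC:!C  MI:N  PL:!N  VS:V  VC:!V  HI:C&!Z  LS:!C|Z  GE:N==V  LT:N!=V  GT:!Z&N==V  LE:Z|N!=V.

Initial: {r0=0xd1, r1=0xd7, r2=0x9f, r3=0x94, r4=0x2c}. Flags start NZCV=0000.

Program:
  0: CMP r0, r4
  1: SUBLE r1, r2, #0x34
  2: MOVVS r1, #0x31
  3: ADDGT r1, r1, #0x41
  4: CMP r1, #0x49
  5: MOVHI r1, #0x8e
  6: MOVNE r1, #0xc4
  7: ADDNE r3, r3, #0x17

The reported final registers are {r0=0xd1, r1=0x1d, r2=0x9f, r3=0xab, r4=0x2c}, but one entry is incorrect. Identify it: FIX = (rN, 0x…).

FIX = (r1, 0xc4)

0: ✓ CMP  NZCV=1010
1: ✓ SUBLE  r1←0x6b
2: · MOVVS
3: · ADDGT
4: ✓ CMP  NZCV=0010
5: ✓ MOVHI  r1←0x8e
6: ✓ MOVNE  r1←0xc4
7: ✓ ADDNE  r3←0xab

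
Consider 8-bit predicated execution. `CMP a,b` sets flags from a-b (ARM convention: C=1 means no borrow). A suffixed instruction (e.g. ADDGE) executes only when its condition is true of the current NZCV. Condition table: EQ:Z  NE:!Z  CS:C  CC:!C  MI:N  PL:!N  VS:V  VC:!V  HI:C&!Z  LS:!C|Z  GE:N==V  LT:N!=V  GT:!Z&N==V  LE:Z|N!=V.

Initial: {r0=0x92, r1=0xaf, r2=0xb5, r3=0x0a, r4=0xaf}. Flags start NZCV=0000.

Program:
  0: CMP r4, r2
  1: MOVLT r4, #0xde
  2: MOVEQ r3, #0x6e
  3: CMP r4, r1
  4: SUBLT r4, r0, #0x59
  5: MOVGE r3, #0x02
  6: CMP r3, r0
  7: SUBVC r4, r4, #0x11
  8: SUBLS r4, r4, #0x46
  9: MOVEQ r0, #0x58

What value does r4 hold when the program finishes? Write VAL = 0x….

VAL = 0x87

0: ✓ CMP  NZCV=1000
1: ✓ MOVLT  r4←0xde
2: · MOVEQ
3: ✓ CMP  NZCV=0010
4: · SUBLT
5: ✓ MOVGE  r3←0x02
6: ✓ CMP  NZCV=0000
7: ✓ SUBVC  r4←0xcd
8: ✓ SUBLS  r4←0x87
9: · MOVEQ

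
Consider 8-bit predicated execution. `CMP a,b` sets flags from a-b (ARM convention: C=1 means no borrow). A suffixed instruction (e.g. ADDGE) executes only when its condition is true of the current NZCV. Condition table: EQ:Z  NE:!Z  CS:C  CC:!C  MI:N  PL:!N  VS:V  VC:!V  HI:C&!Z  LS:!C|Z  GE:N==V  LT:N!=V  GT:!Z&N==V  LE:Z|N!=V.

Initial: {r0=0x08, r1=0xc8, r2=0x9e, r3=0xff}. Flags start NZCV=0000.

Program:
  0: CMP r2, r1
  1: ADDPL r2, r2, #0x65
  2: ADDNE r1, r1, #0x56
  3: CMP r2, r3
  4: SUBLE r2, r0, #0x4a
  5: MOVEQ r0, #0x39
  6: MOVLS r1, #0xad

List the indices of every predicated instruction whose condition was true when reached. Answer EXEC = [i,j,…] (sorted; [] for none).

EXEC = [2,4,6]

[0] flags=1000 → (cmp)
[1] flags=1000 PL?F → skip
[2] flags=1000 NE?T → r1=0x1e
[3] flags=1000 → (cmp)
[4] flags=1000 LE?T → r2=0xbe
[5] flags=1000 EQ?F → skip
[6] flags=1000 LS?T → r1=0xad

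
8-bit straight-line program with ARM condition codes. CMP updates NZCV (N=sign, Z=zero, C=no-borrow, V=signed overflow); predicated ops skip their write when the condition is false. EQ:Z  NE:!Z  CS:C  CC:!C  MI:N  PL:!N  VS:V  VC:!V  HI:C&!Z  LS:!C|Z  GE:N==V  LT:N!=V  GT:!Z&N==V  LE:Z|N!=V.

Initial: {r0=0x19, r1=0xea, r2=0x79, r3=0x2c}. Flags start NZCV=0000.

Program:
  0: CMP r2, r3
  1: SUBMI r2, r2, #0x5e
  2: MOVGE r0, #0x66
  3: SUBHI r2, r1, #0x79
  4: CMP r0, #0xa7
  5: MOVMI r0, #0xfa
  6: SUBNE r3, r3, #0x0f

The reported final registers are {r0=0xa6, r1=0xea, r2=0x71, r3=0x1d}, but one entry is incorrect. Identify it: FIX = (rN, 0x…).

FIX = (r0, 0xfa)

0: ✓ CMP  NZCV=0010
1: · SUBMI
2: ✓ MOVGE  r0←0x66
3: ✓ SUBHI  r2←0x71
4: ✓ CMP  NZCV=1001
5: ✓ MOVMI  r0←0xfa
6: ✓ SUBNE  r3←0x1d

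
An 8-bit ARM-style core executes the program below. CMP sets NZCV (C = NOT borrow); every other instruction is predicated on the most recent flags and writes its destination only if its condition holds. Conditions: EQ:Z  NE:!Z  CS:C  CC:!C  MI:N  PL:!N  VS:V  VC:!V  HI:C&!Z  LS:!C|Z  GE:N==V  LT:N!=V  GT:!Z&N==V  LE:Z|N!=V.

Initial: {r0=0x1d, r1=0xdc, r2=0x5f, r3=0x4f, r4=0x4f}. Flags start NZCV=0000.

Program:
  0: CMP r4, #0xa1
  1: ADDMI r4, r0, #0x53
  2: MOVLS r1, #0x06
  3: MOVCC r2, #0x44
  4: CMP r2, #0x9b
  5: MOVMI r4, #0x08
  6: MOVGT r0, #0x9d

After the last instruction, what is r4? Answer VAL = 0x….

0: ✓ CMP  NZCV=1001
1: ✓ ADDMI  r4←0x70
2: ✓ MOVLS  r1←0x06
3: ✓ MOVCC  r2←0x44
4: ✓ CMP  NZCV=1001
5: ✓ MOVMI  r4←0x08
6: ✓ MOVGT  r0←0x9d

VAL = 0x08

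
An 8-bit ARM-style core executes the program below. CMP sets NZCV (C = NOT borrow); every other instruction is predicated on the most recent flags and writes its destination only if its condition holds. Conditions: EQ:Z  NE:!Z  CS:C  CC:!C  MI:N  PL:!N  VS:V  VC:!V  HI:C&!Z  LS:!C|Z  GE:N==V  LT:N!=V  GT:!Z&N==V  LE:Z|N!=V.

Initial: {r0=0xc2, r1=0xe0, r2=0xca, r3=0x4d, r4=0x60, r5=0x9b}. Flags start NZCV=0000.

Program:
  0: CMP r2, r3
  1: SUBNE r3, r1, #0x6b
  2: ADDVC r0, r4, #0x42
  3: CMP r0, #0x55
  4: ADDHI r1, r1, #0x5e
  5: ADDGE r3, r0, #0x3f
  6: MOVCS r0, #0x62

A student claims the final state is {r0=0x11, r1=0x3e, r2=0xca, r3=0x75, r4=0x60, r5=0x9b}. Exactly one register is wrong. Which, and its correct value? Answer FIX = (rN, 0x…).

FIX = (r0, 0x62)

0: ✓ CMP  NZCV=0011
1: ✓ SUBNE  r3←0x75
2: · ADDVC
3: ✓ CMP  NZCV=0011
4: ✓ ADDHI  r1←0x3e
5: · ADDGE
6: ✓ MOVCS  r0←0x62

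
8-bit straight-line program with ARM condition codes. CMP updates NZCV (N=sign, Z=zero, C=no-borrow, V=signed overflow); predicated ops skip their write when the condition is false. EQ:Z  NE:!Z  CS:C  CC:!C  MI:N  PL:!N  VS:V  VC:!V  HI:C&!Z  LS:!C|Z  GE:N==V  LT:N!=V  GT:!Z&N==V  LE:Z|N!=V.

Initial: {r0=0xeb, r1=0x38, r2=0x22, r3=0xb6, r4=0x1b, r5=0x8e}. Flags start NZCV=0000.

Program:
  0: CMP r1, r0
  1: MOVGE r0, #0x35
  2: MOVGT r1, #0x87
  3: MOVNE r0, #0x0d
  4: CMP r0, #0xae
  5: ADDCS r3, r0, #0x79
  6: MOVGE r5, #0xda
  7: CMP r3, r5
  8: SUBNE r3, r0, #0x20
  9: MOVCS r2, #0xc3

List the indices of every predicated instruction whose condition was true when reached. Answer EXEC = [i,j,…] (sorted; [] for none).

[0] flags=0000 → (cmp)
[1] flags=0000 GE?T → r0=0x35
[2] flags=0000 GT?T → r1=0x87
[3] flags=0000 NE?T → r0=0x0d
[4] flags=0000 → (cmp)
[5] flags=0000 CS?F → skip
[6] flags=0000 GE?T → r5=0xda
[7] flags=1000 → (cmp)
[8] flags=1000 NE?T → r3=0xed
[9] flags=1000 CS?F → skip

EXEC = [1,2,3,6,8]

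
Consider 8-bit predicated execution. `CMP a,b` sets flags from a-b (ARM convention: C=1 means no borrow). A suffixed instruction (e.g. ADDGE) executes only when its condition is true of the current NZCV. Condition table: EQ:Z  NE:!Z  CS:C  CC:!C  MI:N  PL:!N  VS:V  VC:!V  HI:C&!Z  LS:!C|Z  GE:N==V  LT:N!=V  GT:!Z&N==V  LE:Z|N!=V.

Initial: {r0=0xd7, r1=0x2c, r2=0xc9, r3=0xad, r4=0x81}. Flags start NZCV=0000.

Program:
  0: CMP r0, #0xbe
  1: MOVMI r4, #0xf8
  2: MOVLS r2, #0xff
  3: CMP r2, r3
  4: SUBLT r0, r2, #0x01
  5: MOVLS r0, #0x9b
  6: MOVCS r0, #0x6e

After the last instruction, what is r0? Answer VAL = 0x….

VAL = 0x6e

[0] flags=0010 → (cmp)
[1] flags=0010 MI?F → skip
[2] flags=0010 LS?F → skip
[3] flags=0010 → (cmp)
[4] flags=0010 LT?F → skip
[5] flags=0010 LS?F → skip
[6] flags=0010 CS?T → r0=0x6e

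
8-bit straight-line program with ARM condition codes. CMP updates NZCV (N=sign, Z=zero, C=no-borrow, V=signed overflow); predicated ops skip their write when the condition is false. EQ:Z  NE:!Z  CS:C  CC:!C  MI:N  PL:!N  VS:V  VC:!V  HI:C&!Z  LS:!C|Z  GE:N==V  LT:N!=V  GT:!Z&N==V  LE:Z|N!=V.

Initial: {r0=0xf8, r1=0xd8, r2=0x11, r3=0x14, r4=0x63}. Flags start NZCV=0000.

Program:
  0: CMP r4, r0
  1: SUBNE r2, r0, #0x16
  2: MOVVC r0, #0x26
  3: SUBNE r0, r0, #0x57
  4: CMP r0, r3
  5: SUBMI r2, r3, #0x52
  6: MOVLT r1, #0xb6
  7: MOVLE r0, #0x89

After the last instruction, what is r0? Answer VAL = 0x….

VAL = 0x89

0: ✓ CMP  NZCV=0000
1: ✓ SUBNE  r2←0xe2
2: ✓ MOVVC  r0←0x26
3: ✓ SUBNE  r0←0xcf
4: ✓ CMP  NZCV=1010
5: ✓ SUBMI  r2←0xc2
6: ✓ MOVLT  r1←0xb6
7: ✓ MOVLE  r0←0x89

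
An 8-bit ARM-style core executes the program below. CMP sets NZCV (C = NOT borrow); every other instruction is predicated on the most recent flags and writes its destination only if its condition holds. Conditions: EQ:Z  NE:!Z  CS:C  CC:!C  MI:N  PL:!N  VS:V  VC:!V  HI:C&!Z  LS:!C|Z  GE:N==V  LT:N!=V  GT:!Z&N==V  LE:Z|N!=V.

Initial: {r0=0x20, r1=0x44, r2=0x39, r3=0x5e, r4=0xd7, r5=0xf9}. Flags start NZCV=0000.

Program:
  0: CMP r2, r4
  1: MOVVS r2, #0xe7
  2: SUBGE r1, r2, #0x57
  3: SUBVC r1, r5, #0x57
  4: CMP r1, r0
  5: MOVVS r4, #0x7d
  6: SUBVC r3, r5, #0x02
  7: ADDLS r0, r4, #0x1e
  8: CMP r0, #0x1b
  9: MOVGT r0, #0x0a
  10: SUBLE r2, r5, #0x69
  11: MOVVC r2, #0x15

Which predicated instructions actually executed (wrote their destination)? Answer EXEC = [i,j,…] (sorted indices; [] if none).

[0] flags=0000 → (cmp)
[1] flags=0000 VS?F → skip
[2] flags=0000 GE?T → r1=0xe2
[3] flags=0000 VC?T → r1=0xa2
[4] flags=1010 → (cmp)
[5] flags=1010 VS?F → skip
[6] flags=1010 VC?T → r3=0xf7
[7] flags=1010 LS?F → skip
[8] flags=0010 → (cmp)
[9] flags=0010 GT?T → r0=0x0a
[10] flags=0010 LE?F → skip
[11] flags=0010 VC?T → r2=0x15

EXEC = [2,3,6,9,11]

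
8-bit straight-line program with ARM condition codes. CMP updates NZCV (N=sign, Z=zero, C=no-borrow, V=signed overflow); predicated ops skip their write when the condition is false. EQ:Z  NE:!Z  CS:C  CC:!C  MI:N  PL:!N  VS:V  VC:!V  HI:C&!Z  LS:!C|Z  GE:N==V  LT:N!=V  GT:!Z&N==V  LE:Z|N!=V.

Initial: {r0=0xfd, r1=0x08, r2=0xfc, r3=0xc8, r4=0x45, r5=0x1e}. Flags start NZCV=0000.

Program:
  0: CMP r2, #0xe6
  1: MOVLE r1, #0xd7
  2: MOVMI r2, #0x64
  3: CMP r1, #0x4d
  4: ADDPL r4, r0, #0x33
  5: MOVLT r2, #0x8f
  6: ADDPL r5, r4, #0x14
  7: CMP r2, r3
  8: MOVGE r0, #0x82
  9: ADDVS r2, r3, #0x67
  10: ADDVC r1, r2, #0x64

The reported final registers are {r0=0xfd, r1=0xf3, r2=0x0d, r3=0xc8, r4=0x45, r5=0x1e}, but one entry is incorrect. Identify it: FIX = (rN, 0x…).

0: ✓ CMP  NZCV=0010
1: · MOVLE
2: · MOVMI
3: ✓ CMP  NZCV=1000
4: · ADDPL
5: ✓ MOVLT  r2←0x8f
6: · ADDPL
7: ✓ CMP  NZCV=1000
8: · MOVGE
9: · ADDVS
10: ✓ ADDVC  r1←0xf3

FIX = (r2, 0x8f)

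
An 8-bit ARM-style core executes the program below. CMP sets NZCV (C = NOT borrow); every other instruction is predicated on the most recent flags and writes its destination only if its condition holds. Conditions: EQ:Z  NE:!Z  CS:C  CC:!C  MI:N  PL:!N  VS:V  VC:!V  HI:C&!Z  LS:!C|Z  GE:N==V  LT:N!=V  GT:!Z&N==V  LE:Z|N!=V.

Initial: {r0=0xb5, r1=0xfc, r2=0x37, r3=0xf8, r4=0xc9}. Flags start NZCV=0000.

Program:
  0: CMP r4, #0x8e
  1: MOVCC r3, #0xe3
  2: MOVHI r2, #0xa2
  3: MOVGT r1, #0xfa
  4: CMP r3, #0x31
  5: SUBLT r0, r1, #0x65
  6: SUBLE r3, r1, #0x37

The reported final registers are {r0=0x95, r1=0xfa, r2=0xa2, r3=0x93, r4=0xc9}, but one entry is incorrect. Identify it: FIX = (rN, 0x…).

FIX = (r3, 0xc3)

[0] flags=0010 → (cmp)
[1] flags=0010 CC?F → skip
[2] flags=0010 HI?T → r2=0xa2
[3] flags=0010 GT?T → r1=0xfa
[4] flags=1010 → (cmp)
[5] flags=1010 LT?T → r0=0x95
[6] flags=1010 LE?T → r3=0xc3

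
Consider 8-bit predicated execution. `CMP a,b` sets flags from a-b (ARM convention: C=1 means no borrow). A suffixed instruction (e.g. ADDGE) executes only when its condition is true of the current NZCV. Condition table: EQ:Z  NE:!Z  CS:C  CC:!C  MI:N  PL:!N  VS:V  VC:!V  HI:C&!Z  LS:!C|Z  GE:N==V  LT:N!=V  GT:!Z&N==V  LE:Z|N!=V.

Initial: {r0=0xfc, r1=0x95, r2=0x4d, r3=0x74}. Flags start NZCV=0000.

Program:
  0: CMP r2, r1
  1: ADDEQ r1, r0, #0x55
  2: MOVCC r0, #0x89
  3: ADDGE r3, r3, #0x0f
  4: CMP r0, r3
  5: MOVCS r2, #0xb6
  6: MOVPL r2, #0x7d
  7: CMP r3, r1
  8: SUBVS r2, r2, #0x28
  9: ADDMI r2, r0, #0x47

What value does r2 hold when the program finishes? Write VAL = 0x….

VAL = 0xd0

0: ✓ CMP  NZCV=1001
1: · ADDEQ
2: ✓ MOVCC  r0←0x89
3: ✓ ADDGE  r3←0x83
4: ✓ CMP  NZCV=0010
5: ✓ MOVCS  r2←0xb6
6: ✓ MOVPL  r2←0x7d
7: ✓ CMP  NZCV=1000
8: · SUBVS
9: ✓ ADDMI  r2←0xd0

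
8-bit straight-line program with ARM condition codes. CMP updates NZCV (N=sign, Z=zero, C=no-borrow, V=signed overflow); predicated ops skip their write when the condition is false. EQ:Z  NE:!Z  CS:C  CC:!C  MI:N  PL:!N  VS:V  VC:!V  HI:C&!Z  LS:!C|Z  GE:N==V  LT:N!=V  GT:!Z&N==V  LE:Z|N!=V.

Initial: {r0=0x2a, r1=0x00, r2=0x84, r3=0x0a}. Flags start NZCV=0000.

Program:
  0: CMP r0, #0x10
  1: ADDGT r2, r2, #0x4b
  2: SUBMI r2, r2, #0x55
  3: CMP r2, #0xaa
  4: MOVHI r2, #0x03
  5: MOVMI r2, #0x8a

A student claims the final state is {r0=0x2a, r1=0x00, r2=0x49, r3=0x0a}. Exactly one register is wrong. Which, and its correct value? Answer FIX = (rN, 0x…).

FIX = (r2, 0x03)

[0] flags=0010 → (cmp)
[1] flags=0010 GT?T → r2=0xcf
[2] flags=0010 MI?F → skip
[3] flags=0010 → (cmp)
[4] flags=0010 HI?T → r2=0x03
[5] flags=0010 MI?F → skip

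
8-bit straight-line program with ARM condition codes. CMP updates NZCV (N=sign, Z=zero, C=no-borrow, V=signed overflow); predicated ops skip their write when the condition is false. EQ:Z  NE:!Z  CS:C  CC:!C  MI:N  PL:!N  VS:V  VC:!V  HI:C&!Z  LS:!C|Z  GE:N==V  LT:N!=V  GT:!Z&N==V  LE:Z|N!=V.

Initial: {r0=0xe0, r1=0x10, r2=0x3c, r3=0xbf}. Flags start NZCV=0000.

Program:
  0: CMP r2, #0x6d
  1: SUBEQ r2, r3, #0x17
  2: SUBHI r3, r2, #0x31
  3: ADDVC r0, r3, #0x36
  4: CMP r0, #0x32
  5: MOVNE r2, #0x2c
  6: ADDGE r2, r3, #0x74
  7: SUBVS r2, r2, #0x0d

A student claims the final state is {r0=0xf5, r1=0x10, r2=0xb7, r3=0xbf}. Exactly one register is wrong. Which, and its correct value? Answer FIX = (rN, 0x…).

FIX = (r2, 0x2c)

[0] flags=1000 → (cmp)
[1] flags=1000 EQ?F → skip
[2] flags=1000 HI?F → skip
[3] flags=1000 VC?T → r0=0xf5
[4] flags=1010 → (cmp)
[5] flags=1010 NE?T → r2=0x2c
[6] flags=1010 GE?F → skip
[7] flags=1010 VS?F → skip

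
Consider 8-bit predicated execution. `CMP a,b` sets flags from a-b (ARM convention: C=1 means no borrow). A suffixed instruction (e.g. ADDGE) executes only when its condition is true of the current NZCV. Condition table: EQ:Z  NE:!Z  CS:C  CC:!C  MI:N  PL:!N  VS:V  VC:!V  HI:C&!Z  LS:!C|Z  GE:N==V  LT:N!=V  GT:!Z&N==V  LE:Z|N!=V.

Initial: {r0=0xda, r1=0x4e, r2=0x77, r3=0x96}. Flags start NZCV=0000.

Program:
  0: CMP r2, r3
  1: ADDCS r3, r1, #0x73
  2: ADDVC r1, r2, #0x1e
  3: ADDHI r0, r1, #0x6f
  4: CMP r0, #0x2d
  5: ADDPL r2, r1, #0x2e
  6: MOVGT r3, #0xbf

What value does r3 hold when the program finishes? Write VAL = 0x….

[0] flags=1001 → (cmp)
[1] flags=1001 CS?F → skip
[2] flags=1001 VC?F → skip
[3] flags=1001 HI?F → skip
[4] flags=1010 → (cmp)
[5] flags=1010 PL?F → skip
[6] flags=1010 GT?F → skip

VAL = 0x96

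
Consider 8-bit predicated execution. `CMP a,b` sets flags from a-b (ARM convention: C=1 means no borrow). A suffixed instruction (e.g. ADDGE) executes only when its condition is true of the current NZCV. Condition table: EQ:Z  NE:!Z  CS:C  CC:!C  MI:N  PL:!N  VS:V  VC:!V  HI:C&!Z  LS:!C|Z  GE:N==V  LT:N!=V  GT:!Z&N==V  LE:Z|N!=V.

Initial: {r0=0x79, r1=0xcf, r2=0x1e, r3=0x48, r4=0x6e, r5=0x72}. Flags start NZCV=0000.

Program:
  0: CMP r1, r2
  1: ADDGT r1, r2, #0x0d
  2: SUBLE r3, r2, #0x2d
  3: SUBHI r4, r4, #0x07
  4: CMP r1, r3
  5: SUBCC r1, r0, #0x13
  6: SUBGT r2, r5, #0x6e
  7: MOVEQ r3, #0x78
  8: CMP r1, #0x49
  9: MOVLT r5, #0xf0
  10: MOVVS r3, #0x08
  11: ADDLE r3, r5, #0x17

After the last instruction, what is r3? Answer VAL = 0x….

0: ✓ CMP  NZCV=1010
1: · ADDGT
2: ✓ SUBLE  r3←0xf1
3: ✓ SUBHI  r4←0x67
4: ✓ CMP  NZCV=1000
5: ✓ SUBCC  r1←0x66
6: · SUBGT
7: · MOVEQ
8: ✓ CMP  NZCV=0010
9: · MOVLT
10: · MOVVS
11: · ADDLE

VAL = 0xf1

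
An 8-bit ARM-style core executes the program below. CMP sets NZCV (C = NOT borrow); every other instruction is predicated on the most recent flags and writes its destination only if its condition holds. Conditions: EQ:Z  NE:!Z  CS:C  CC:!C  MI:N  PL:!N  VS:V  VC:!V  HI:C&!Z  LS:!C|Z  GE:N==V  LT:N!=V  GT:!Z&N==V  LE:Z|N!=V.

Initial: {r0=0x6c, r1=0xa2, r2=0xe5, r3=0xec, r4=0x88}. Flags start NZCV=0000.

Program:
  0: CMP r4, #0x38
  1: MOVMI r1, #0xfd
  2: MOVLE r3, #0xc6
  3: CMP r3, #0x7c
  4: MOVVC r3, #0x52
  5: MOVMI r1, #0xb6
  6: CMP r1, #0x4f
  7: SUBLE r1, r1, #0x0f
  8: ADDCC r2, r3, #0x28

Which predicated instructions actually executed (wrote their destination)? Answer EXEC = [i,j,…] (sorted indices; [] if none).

EXEC = [2,7]

[0] flags=0011 → (cmp)
[1] flags=0011 MI?F → skip
[2] flags=0011 LE?T → r3=0xc6
[3] flags=0011 → (cmp)
[4] flags=0011 VC?F → skip
[5] flags=0011 MI?F → skip
[6] flags=0011 → (cmp)
[7] flags=0011 LE?T → r1=0x93
[8] flags=0011 CC?F → skip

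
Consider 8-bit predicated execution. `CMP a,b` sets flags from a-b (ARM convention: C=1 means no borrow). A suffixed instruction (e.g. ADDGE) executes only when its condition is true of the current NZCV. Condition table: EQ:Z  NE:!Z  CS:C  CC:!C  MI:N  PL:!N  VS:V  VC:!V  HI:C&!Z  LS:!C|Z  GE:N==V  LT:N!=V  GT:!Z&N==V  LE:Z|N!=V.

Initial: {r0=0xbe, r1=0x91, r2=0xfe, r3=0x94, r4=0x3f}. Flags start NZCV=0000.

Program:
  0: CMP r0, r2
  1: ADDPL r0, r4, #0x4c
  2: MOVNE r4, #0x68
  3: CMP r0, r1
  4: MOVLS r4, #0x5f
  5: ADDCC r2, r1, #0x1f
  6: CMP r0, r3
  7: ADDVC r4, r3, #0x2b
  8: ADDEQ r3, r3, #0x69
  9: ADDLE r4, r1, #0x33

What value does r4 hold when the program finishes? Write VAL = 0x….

0: ✓ CMP  NZCV=1000
1: · ADDPL
2: ✓ MOVNE  r4←0x68
3: ✓ CMP  NZCV=0010
4: · MOVLS
5: · ADDCC
6: ✓ CMP  NZCV=0010
7: ✓ ADDVC  r4←0xbf
8: · ADDEQ
9: · ADDLE

VAL = 0xbf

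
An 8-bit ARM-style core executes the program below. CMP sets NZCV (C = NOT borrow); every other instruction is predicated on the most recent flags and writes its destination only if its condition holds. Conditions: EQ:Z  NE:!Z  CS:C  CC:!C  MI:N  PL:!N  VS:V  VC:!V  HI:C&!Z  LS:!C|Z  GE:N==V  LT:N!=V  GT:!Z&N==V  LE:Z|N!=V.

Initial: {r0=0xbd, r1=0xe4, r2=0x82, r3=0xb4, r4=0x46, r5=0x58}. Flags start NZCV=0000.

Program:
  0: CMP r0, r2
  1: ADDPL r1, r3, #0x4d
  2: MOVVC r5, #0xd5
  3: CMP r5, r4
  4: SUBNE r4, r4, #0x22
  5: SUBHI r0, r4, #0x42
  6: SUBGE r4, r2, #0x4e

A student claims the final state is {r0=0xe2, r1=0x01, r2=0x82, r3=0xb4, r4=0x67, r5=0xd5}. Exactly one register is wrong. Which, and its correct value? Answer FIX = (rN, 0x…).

[0] flags=0010 → (cmp)
[1] flags=0010 PL?T → r1=0x01
[2] flags=0010 VC?T → r5=0xd5
[3] flags=1010 → (cmp)
[4] flags=1010 NE?T → r4=0x24
[5] flags=1010 HI?T → r0=0xe2
[6] flags=1010 GE?F → skip

FIX = (r4, 0x24)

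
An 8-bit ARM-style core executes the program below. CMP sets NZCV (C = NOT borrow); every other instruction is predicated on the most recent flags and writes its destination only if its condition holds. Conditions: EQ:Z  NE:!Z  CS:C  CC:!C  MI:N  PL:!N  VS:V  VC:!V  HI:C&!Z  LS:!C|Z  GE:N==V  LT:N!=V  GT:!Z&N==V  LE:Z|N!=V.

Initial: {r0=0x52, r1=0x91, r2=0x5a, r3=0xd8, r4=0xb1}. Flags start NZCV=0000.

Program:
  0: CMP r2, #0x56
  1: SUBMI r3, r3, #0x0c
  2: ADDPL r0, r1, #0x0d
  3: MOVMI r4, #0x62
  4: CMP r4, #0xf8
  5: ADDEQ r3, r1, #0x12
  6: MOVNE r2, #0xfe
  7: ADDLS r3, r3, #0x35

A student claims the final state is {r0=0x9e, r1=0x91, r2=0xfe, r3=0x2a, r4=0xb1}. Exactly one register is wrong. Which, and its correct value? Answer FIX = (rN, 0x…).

FIX = (r3, 0x0d)

[0] flags=0010 → (cmp)
[1] flags=0010 MI?F → skip
[2] flags=0010 PL?T → r0=0x9e
[3] flags=0010 MI?F → skip
[4] flags=1000 → (cmp)
[5] flags=1000 EQ?F → skip
[6] flags=1000 NE?T → r2=0xfe
[7] flags=1000 LS?T → r3=0x0d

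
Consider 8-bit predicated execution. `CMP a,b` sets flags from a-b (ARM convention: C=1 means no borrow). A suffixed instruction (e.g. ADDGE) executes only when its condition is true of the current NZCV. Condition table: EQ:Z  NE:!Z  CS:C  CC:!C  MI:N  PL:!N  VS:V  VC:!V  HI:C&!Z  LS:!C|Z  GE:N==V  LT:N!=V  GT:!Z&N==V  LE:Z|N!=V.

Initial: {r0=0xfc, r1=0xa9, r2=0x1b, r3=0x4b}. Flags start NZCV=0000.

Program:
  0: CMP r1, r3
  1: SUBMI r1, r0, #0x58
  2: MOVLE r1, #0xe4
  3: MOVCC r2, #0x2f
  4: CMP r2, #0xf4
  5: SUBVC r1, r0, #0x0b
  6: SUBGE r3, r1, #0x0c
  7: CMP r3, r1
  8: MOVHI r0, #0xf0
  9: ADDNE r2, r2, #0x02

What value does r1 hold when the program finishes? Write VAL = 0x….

VAL = 0xf1

[0] flags=0011 → (cmp)
[1] flags=0011 MI?F → skip
[2] flags=0011 LE?T → r1=0xe4
[3] flags=0011 CC?F → skip
[4] flags=0000 → (cmp)
[5] flags=0000 VC?T → r1=0xf1
[6] flags=0000 GE?T → r3=0xe5
[7] flags=1000 → (cmp)
[8] flags=1000 HI?F → skip
[9] flags=1000 NE?T → r2=0x1d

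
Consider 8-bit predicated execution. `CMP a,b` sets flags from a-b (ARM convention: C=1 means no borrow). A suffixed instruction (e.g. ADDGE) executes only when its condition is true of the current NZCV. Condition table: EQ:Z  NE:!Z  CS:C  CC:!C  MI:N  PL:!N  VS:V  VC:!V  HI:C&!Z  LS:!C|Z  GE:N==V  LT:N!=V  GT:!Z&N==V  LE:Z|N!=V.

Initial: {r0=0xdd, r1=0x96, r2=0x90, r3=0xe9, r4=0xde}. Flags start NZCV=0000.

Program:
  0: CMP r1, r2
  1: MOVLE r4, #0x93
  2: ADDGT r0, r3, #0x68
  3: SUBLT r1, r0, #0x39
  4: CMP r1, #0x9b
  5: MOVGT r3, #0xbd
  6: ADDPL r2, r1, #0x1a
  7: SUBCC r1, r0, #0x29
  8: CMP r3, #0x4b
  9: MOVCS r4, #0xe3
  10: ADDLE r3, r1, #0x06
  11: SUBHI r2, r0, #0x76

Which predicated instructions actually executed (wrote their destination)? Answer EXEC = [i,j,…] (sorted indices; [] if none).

EXEC = [2,7,9,10,11]

[0] flags=0010 → (cmp)
[1] flags=0010 LE?F → skip
[2] flags=0010 GT?T → r0=0x51
[3] flags=0010 LT?F → skip
[4] flags=1000 → (cmp)
[5] flags=1000 GT?F → skip
[6] flags=1000 PL?F → skip
[7] flags=1000 CC?T → r1=0x28
[8] flags=1010 → (cmp)
[9] flags=1010 CS?T → r4=0xe3
[10] flags=1010 LE?T → r3=0x2e
[11] flags=1010 HI?T → r2=0xdb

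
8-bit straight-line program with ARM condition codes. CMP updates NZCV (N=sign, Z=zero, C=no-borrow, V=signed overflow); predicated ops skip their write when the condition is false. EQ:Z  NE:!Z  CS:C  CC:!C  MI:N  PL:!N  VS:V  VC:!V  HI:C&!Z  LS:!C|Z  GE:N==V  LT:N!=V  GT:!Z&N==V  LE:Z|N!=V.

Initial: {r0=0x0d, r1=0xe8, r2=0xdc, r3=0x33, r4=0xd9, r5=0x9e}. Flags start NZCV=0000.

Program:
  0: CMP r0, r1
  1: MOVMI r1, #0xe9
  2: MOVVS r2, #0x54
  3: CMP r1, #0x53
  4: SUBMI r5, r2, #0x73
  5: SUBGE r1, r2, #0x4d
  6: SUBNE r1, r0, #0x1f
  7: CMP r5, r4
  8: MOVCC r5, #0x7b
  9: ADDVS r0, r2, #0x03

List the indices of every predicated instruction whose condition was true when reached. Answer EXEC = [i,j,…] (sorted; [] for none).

0: ✓ CMP  NZCV=0000
1: · MOVMI
2: · MOVVS
3: ✓ CMP  NZCV=1010
4: ✓ SUBMI  r5←0x69
5: · SUBGE
6: ✓ SUBNE  r1←0xee
7: ✓ CMP  NZCV=1001
8: ✓ MOVCC  r5←0x7b
9: ✓ ADDVS  r0←0xdf

EXEC = [4,6,8,9]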